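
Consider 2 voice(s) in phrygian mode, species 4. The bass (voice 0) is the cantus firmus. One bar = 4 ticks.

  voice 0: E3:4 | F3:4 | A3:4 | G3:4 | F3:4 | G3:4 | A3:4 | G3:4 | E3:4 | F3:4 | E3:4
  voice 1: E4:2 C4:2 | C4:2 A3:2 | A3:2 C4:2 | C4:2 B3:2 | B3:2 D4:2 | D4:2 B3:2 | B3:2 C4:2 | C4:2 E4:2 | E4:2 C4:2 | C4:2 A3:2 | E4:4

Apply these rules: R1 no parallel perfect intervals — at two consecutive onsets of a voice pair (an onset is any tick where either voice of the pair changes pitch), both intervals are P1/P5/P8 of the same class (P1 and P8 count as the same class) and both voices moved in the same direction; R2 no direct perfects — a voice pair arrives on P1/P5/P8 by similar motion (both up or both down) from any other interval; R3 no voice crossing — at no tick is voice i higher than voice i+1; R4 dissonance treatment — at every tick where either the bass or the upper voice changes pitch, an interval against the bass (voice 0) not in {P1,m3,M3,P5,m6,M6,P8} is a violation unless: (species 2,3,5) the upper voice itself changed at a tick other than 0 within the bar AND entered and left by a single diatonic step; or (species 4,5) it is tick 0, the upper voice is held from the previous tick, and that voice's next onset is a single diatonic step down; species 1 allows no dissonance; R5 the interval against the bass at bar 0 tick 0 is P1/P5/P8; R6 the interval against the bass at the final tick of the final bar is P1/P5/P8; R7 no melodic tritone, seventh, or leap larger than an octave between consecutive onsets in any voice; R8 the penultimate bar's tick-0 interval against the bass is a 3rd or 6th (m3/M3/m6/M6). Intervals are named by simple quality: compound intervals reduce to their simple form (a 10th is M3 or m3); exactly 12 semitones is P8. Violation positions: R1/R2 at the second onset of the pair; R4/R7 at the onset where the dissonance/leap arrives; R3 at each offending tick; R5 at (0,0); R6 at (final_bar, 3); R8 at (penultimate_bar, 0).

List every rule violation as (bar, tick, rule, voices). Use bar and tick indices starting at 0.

bar 0: v0=E3 v1=E4 downbeat P8
bar 1: v0=F3 v1=C4 downbeat P5
bar 2: v0=A3 v1=A3 downbeat P1
bar 3: v0=G3 v1=C4 downbeat P4
bar 4: v0=F3 v1=B3 downbeat TT
bar 5: v0=G3 v1=D4 downbeat P5
bar 6: v0=A3 v1=B3 downbeat M2
bar 7: v0=G3 v1=C4 downbeat P4
bar 8: v0=E3 v1=E4 downbeat P8
bar 9: v0=F3 v1=C4 downbeat P5
bar 10: v0=E3 v1=E4 downbeat P8
  -> R4 @ bar 4 tick 0 v(0, 1): F3/B3 TT untreated
  -> R4 @ bar 6 tick 0 v(0, 1): A3/B3 M2 untreated
  -> R4 @ bar 7 tick 0 v(0, 1): G3/C4 P4 untreated
  -> R8 @ bar 9 tick 0 v(0, 1): penult P5 not 3rd/6th

(4, 0, R4, (0, 1))
(6, 0, R4, (0, 1))
(7, 0, R4, (0, 1))
(9, 0, R8, (0, 1))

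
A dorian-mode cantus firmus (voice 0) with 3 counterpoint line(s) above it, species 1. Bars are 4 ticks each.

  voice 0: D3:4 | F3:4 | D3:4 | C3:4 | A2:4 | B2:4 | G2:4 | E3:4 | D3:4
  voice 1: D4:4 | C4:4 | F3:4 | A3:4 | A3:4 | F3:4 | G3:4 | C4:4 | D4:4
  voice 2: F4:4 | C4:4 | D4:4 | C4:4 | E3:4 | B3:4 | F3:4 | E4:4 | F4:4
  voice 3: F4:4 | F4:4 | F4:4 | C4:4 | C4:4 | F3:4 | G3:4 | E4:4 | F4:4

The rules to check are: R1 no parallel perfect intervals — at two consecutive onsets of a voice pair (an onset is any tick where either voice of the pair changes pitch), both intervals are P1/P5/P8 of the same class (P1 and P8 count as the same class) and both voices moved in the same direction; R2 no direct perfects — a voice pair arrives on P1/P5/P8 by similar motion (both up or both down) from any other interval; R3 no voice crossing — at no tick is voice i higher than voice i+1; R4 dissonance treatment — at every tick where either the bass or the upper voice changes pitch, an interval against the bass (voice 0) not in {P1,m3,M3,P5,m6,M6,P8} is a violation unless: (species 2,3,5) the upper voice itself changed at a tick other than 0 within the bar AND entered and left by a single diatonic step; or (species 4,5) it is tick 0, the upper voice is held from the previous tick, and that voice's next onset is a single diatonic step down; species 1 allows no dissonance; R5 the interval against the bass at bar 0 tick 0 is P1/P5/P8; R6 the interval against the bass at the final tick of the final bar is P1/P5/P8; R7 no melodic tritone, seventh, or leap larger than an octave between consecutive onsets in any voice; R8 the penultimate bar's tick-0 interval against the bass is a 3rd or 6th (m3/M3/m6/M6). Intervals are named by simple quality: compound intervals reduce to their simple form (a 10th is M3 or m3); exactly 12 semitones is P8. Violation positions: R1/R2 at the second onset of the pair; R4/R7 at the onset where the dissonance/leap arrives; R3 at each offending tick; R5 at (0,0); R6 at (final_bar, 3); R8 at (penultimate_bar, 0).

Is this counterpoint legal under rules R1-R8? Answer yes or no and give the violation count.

bar 0: v0=D3 v1=D4 v2=F4 v3=F4 (m3)
bar 1: v0=F3 v1=C4 v2=C4 v3=F4 (P8)
bar 2: v0=D3 v1=F3 v2=D4 v3=F4 (m3)
bar 3: v0=C3 v1=A3 v2=C4 v3=C4 (P8)
bar 4: v0=A2 v1=A3 v2=E3 v3=C4 (m3)
bar 5: v0=B2 v1=F3 v2=B3 v3=F3 (TT)
bar 6: v0=G2 v1=G3 v2=F3 v3=G3 (P8)
bar 7: v0=E3 v1=C4 v2=E4 v3=E4 (P8)
bar 8: v0=D3 v1=D4 v2=F4 v3=F4 (m3)
  R5 @ bar0.0: opens on m3
  R5 @ bar0.0: opens on m3
  R2 @ bar1.0: D4/F4 m3 -> C4/C4 P1 similar
  R1 @ bar3.0: D3/D4 P8 -> C3/C4 P8 similar
  R2 @ bar3.0: D3/F4 m3 -> C3/C4 P8 similar
  R2 @ bar3.0: D4/F4 m3 -> C4/C4 P1 similar
  R2 @ bar4.0: C3/C4 P8 -> A2/E3 P5 similar
  R3 @ bar4.0: A3 above E3
  R3 @ bar4.1: A3 above E3
  R3 @ bar4.2: A3 above E3
  R3 @ bar4.3: A3 above E3
  R2 @ bar5.0: A2/E3 P5 -> B2/B3 P8 similar
  R2 @ bar5.0: A3/C4 m3 -> F3/F3 P1 similar
  R3 @ bar5.0: B3 above F3
  R4 @ bar5.0: B2/F3 TT untreated
  R4 @ bar5.0: B2/F3 TT untreated
  R3 @ bar5.1: B3 above F3
  R3 @ bar5.2: B3 above F3
  R3 @ bar5.3: B3 above F3
  R1 @ bar6.0: F3/F3 P1 -> G3/G3 P1 similar
  R3 @ bar6.0: G3 above F3
  R4 @ bar6.0: G2/F3 m7 untreated
  R7 @ bar6.0: B3->F3 leap 6st
  R3 @ bar6.1: G3 above F3
  R3 @ bar6.2: G3 above F3
  R3 @ bar6.3: G3 above F3
  R1 @ bar7.0: G2/G3 P8 -> E3/E4 P8 similar
  R2 @ bar7.0: G2/F3 m7 -> E3/E4 P8 similar
  R2 @ bar7.0: F3/G3 M2 -> E4/E4 P1 similar
  R7 @ bar7.0: F3->E4 leap 11st
  R8 @ bar7.0: penult P8 not 3rd/6th
  R8 @ bar7.0: penult P8 not 3rd/6th
  R1 @ bar8.0: E4/E4 P1 -> F4/F4 P1 similar
  R6 @ bar8.3: closes on m3
  R6 @ bar8.3: closes on m3

No (35 violations)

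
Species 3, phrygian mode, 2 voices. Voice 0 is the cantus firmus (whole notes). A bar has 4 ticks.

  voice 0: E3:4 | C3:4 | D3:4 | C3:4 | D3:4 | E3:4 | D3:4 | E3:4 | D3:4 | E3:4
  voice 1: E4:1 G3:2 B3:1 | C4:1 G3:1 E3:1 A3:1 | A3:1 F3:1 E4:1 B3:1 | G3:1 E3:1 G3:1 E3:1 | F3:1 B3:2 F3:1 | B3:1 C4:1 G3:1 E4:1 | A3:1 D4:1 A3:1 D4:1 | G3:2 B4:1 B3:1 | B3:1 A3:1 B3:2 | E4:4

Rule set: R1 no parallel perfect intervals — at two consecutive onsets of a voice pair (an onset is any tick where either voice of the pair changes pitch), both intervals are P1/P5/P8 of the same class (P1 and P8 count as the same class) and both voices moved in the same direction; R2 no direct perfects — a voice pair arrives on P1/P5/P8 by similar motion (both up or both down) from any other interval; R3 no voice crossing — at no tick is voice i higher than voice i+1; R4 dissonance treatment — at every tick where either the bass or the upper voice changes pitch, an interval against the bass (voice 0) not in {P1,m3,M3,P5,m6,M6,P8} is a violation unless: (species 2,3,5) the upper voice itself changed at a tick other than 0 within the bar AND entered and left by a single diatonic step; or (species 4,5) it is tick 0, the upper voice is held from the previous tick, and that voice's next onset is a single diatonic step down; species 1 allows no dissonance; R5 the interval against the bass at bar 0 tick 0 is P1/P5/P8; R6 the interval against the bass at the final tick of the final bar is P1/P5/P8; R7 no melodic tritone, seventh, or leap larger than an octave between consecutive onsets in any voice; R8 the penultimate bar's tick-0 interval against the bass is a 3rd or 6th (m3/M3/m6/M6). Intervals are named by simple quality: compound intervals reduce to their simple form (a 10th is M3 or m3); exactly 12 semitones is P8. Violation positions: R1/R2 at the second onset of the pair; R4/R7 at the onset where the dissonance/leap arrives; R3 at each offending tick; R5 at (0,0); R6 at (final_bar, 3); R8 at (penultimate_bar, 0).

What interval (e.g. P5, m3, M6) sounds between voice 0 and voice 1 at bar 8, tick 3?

M6

voice 0=D3 voice 1=B3 -> M6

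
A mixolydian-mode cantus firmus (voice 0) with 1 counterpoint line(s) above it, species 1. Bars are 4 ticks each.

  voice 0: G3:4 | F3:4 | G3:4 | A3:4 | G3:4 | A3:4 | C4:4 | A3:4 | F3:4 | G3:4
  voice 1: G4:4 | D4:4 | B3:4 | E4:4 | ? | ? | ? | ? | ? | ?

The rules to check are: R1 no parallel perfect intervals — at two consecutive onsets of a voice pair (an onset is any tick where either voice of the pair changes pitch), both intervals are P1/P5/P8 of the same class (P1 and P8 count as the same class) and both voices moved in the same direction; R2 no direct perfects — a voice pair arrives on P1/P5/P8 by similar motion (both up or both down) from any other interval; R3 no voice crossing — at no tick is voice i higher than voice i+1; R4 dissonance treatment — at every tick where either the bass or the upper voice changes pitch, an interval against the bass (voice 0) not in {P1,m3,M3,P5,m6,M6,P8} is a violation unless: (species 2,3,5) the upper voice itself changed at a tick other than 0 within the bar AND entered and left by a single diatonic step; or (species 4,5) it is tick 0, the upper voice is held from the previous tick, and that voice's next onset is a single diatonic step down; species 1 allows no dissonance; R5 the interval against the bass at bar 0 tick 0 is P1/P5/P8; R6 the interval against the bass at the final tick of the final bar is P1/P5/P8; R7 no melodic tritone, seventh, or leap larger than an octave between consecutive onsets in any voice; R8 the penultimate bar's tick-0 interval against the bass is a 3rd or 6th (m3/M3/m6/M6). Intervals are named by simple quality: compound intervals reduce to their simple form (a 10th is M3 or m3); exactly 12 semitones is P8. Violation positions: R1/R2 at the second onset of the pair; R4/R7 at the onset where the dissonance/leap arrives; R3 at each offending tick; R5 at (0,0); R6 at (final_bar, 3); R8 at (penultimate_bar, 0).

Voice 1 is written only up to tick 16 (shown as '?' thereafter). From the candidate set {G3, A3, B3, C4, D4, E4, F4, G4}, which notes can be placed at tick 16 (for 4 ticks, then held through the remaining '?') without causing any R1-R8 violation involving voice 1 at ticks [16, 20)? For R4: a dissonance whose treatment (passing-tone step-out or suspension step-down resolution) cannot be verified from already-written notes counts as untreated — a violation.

{B3, E4, G4}

G3: violates R2
A3: violates R4
B3: legal
C4: violates R4
D4: violates R1
E4: legal
F4: violates R4
G4: legal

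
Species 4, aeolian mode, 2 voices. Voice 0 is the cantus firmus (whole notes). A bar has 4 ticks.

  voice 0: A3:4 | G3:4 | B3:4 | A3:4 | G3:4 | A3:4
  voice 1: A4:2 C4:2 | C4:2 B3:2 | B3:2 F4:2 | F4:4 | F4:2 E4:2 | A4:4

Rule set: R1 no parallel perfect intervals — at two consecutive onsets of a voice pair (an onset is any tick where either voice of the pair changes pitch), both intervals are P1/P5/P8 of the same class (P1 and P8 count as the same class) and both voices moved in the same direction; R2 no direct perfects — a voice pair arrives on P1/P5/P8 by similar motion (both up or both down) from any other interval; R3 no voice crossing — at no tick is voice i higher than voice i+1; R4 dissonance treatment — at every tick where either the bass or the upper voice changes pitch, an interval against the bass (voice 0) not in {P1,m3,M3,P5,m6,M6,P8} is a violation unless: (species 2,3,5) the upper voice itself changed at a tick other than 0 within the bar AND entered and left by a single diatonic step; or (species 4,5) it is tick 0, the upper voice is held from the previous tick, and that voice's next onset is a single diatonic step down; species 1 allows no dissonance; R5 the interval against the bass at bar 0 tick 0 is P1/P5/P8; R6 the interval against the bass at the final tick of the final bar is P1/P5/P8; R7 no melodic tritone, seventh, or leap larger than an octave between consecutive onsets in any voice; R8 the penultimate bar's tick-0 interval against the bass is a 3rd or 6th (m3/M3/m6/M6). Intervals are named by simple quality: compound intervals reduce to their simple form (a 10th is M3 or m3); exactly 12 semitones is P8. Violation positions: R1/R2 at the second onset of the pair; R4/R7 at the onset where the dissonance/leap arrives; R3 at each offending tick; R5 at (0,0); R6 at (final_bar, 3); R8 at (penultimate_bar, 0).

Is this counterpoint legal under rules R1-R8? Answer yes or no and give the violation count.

No (4 violations)

bar 0: v0=A3 v1=A4 (P8)
bar 1: v0=G3 v1=C4 (P4)
bar 2: v0=B3 v1=B3 (P1)
bar 3: v0=A3 v1=F4 (m6)
bar 4: v0=G3 v1=F4 (m7)
bar 5: v0=A3 v1=A4 (P8)
  R4 @ bar2.2: B3/F4 TT untreated
  R7 @ bar2.2: B3->F4 leap 6st
  R8 @ bar4.0: penult m7 not 3rd/6th
  R2 @ bar5.0: G3/E4 M6 -> A3/A4 P8 similar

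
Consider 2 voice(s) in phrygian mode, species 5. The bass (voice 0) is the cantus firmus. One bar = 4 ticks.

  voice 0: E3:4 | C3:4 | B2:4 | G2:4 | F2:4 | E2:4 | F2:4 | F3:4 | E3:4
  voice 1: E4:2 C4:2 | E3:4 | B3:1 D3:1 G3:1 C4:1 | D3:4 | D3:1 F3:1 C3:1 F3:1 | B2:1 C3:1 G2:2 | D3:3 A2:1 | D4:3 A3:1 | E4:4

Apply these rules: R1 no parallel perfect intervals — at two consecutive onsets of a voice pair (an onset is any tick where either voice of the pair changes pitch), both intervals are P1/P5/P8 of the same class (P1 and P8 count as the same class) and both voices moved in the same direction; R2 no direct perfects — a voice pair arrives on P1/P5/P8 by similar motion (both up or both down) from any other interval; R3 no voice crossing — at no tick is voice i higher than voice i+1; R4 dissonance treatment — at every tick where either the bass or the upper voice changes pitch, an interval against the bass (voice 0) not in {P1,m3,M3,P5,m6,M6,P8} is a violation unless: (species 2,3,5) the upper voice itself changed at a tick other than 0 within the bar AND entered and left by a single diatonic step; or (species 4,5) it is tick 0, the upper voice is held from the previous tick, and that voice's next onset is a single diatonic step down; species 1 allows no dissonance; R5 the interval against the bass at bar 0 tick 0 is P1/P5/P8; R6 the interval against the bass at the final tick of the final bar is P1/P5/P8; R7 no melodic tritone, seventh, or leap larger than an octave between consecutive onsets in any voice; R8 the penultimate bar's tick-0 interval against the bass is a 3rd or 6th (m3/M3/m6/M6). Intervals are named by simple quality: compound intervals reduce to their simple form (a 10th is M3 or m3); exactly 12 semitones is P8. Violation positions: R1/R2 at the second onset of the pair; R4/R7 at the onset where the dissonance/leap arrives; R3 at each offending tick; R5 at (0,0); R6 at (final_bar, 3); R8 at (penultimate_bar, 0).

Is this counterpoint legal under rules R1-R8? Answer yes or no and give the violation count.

No (6 violations)

bar 0: v0=E3 v1=E4 (P8)
bar 1: v0=C3 v1=E3 (M3)
bar 2: v0=B2 v1=B3 (P8)
bar 3: v0=G2 v1=D3 (P5)
bar 4: v0=F2 v1=D3 (M6)
bar 5: v0=E2 v1=B2 (P5)
bar 6: v0=F2 v1=D3 (M6)
bar 7: v0=F3 v1=D4 (M6)
bar 8: v0=E3 v1=E4 (P8)
  R4 @ bar2.3: B2/C4 m2 untreated
  R2 @ bar3.0: B2/C4 m2 -> G2/D3 P5 similar
  R7 @ bar3.0: C4->D3 leap 10st
  R2 @ bar5.0: F2/F3 P8 -> E2/B2 P5 similar
  R7 @ bar5.0: F3->B2 leap 6st
  R7 @ bar7.0: A2->D4 leap 17st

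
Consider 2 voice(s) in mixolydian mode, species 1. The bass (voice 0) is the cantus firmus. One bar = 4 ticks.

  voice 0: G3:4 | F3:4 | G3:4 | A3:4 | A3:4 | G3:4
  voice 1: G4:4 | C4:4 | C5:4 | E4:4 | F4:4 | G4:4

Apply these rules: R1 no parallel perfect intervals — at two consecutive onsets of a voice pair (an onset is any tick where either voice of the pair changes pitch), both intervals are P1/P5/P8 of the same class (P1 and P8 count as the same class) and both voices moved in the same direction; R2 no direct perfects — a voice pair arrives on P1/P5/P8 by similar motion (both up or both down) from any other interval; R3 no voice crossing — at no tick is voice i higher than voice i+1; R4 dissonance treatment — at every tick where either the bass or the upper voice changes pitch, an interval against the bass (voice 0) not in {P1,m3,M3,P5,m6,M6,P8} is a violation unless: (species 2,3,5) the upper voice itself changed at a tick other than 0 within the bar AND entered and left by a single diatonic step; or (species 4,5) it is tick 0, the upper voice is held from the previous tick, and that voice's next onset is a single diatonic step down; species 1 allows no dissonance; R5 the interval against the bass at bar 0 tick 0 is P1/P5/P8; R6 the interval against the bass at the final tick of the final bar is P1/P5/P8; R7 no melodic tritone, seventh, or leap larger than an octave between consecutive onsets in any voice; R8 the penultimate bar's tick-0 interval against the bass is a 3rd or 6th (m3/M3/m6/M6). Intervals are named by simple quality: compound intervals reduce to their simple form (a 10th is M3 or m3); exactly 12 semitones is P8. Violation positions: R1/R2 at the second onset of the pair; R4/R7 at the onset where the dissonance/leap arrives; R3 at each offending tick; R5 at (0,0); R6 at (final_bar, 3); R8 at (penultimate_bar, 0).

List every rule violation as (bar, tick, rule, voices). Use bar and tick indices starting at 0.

bar 0: v0=G3 v1=G4 downbeat P8
bar 1: v0=F3 v1=C4 downbeat P5
bar 2: v0=G3 v1=C5 downbeat P4
bar 3: v0=A3 v1=E4 downbeat P5
bar 4: v0=A3 v1=F4 downbeat m6
bar 5: v0=G3 v1=G4 downbeat P8
  -> R2 @ bar 1 tick 0 v(0, 1): G3/G4 P8 -> F3/C4 P5 similar
  -> R4 @ bar 2 tick 0 v(0, 1): G3/C5 P4 untreated

(1, 0, R2, (0, 1))
(2, 0, R4, (0, 1))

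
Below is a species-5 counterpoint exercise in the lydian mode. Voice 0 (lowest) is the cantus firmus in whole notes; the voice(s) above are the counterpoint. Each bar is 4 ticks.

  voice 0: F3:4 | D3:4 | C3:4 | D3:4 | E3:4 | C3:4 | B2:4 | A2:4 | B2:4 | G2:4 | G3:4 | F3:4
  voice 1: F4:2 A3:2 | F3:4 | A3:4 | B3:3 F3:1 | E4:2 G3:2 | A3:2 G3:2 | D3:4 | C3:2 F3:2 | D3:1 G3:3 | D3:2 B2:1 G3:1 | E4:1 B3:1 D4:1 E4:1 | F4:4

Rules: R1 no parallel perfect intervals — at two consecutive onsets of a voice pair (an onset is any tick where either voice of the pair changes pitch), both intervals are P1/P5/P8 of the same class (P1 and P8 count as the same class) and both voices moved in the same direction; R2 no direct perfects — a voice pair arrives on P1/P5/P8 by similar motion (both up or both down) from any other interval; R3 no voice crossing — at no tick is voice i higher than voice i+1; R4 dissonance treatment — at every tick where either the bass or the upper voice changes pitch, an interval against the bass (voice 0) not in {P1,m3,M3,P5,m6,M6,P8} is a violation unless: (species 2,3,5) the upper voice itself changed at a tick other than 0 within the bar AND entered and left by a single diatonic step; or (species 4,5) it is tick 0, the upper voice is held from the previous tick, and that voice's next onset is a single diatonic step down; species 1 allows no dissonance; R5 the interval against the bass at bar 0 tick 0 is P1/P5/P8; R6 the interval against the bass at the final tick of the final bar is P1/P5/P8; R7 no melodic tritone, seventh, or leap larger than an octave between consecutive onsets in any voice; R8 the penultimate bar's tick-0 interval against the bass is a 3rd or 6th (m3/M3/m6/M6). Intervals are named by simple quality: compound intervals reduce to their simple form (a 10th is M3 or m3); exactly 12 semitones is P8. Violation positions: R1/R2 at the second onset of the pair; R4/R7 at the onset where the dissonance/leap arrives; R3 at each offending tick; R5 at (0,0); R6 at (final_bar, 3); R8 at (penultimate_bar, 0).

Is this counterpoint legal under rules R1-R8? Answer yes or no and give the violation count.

No (4 violations)

bar 0: v0=F3 v1=F4 (P8)
bar 1: v0=D3 v1=F3 (m3)
bar 2: v0=C3 v1=A3 (M6)
bar 3: v0=D3 v1=B3 (M6)
bar 4: v0=E3 v1=E4 (P8)
bar 5: v0=C3 v1=A3 (M6)
bar 6: v0=B2 v1=D3 (m3)
bar 7: v0=A2 v1=C3 (m3)
bar 8: v0=B2 v1=D3 (m3)
bar 9: v0=G2 v1=D3 (P5)
bar 10: v0=G3 v1=E4 (M6)
bar 11: v0=F3 v1=F4 (P8)
  R7 @ bar3.3: B3->F3 leap 6st
  R2 @ bar4.0: D3/F3 m3 -> E3/E4 P8 similar
  R7 @ bar4.0: F3->E4 leap 11st
  R2 @ bar9.0: B2/G3 m6 -> G2/D3 P5 similar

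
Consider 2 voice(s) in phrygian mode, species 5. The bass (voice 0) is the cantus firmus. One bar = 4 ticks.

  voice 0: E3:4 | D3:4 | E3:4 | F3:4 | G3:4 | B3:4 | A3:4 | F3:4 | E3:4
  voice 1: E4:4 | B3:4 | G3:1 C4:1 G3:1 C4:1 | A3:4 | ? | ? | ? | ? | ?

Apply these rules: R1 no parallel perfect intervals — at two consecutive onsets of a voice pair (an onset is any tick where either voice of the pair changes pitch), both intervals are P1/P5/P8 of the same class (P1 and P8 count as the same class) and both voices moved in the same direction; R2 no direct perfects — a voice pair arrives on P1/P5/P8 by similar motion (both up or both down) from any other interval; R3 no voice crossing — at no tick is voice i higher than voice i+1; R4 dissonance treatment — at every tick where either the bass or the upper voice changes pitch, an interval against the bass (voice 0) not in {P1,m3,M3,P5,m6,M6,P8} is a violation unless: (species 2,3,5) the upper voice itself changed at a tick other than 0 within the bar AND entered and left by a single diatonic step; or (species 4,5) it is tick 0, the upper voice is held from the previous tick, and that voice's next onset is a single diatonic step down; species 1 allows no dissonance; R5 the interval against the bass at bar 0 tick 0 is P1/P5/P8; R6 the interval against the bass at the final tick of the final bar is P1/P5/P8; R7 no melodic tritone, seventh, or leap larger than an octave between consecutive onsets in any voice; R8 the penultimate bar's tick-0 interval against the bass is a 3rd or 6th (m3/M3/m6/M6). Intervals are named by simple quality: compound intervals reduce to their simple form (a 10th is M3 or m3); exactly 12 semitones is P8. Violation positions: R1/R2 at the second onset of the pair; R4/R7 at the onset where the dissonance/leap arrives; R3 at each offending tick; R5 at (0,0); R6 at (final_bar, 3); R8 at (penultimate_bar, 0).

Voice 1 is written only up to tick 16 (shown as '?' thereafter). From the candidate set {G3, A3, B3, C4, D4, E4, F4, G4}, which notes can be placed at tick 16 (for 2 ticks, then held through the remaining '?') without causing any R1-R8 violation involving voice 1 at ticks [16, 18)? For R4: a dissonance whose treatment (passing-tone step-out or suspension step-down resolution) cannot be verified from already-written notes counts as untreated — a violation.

{B3, E4, G3}

G3: legal
A3: violates R4
B3: legal
C4: violates R4
D4: violates R2
E4: legal
F4: violates R4
G4: violates R2,R7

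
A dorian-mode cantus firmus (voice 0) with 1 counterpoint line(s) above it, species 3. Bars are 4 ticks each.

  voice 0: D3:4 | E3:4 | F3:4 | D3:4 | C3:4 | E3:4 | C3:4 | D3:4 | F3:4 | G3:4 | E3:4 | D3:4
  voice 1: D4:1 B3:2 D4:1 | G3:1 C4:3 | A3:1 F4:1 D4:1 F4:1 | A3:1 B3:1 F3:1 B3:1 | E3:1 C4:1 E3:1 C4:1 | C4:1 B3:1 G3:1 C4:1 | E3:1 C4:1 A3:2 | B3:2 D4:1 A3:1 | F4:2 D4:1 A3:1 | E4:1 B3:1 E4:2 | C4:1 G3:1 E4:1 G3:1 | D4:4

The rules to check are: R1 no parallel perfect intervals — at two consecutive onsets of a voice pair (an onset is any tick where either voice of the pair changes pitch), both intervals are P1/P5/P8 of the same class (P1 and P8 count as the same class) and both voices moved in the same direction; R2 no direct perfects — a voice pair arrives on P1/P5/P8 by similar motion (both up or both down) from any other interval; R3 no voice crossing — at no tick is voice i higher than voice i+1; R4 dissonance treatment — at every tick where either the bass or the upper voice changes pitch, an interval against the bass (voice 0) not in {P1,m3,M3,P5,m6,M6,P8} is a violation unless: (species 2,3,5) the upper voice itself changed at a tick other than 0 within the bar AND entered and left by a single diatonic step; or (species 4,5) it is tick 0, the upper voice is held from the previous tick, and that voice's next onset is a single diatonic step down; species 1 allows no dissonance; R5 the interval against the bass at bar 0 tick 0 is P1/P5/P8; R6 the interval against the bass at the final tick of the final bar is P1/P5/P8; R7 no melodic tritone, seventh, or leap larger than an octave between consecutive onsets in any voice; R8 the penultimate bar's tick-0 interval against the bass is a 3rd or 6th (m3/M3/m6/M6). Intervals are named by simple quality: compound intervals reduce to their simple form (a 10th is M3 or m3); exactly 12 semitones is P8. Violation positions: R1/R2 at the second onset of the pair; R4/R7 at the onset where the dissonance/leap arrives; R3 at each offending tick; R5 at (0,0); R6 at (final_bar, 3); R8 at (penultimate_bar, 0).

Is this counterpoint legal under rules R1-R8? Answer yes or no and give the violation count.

No (4 violations)

bar 0: v0=D3 v1=D4 (P8)
bar 1: v0=E3 v1=G3 (m3)
bar 2: v0=F3 v1=A3 (M3)
bar 3: v0=D3 v1=A3 (P5)
bar 4: v0=C3 v1=E3 (M3)
bar 5: v0=E3 v1=C4 (m6)
bar 6: v0=C3 v1=E3 (M3)
bar 7: v0=D3 v1=B3 (M6)
bar 8: v0=F3 v1=F4 (P8)
bar 9: v0=G3 v1=E4 (M6)
bar 10: v0=E3 v1=C4 (m6)
bar 11: v0=D3 v1=D4 (P8)
  R2 @ bar3.0: F3/F4 P8 -> D3/A3 P5 similar
  R7 @ bar3.2: B3->F3 leap 6st
  R7 @ bar3.3: F3->B3 leap 6st
  R2 @ bar8.0: D3/A3 P5 -> F3/F4 P8 similar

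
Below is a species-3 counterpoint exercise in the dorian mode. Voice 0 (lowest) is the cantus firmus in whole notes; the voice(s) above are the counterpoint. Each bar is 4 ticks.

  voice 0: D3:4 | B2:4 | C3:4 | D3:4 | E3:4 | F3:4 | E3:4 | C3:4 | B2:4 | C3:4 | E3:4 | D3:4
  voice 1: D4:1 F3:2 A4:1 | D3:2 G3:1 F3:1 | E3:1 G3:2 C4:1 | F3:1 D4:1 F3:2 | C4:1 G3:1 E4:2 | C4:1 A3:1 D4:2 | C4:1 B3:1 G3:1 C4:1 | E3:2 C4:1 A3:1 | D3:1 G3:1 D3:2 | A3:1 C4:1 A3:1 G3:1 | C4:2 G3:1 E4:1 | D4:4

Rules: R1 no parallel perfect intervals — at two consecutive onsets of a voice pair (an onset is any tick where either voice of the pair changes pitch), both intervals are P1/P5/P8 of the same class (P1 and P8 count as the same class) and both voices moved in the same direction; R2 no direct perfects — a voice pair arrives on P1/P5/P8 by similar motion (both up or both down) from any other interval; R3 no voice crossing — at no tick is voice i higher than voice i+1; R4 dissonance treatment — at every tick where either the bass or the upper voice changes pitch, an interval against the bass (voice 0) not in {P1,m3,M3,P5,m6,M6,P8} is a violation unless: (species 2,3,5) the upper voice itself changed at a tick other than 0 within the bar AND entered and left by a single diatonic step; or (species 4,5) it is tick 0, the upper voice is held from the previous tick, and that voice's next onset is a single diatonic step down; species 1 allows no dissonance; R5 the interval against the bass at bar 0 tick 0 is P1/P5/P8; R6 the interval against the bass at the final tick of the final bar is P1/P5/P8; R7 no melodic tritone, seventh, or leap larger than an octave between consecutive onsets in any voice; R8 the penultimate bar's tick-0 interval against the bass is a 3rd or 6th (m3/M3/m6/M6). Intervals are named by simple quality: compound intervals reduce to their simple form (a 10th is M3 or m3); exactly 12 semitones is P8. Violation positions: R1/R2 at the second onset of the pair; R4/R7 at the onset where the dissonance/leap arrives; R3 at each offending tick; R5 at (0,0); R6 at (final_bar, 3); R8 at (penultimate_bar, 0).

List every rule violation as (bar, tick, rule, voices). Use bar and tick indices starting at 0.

(0, 3, R7, (1,))
(1, 0, R7, (1,))
(11, 0, R1, (0, 1))

bar 0: v0=D3 v1=D4 downbeat P8
bar 1: v0=B2 v1=D3 downbeat m3
bar 2: v0=C3 v1=E3 downbeat M3
bar 3: v0=D3 v1=F3 downbeat m3
bar 4: v0=E3 v1=C4 downbeat m6
bar 5: v0=F3 v1=C4 downbeat P5
bar 6: v0=E3 v1=C4 downbeat m6
bar 7: v0=C3 v1=E3 downbeat M3
bar 8: v0=B2 v1=D3 downbeat m3
bar 9: v0=C3 v1=A3 downbeat M6
bar 10: v0=E3 v1=C4 downbeat m6
bar 11: v0=D3 v1=D4 downbeat P8
  -> R7 @ bar 0 tick 3 v(1,): F3->A4 leap 16st
  -> R7 @ bar 1 tick 0 v(1,): A4->D3 leap 19st
  -> R1 @ bar 11 tick 0 v(0, 1): E3/E4 P8 -> D3/D4 P8 similar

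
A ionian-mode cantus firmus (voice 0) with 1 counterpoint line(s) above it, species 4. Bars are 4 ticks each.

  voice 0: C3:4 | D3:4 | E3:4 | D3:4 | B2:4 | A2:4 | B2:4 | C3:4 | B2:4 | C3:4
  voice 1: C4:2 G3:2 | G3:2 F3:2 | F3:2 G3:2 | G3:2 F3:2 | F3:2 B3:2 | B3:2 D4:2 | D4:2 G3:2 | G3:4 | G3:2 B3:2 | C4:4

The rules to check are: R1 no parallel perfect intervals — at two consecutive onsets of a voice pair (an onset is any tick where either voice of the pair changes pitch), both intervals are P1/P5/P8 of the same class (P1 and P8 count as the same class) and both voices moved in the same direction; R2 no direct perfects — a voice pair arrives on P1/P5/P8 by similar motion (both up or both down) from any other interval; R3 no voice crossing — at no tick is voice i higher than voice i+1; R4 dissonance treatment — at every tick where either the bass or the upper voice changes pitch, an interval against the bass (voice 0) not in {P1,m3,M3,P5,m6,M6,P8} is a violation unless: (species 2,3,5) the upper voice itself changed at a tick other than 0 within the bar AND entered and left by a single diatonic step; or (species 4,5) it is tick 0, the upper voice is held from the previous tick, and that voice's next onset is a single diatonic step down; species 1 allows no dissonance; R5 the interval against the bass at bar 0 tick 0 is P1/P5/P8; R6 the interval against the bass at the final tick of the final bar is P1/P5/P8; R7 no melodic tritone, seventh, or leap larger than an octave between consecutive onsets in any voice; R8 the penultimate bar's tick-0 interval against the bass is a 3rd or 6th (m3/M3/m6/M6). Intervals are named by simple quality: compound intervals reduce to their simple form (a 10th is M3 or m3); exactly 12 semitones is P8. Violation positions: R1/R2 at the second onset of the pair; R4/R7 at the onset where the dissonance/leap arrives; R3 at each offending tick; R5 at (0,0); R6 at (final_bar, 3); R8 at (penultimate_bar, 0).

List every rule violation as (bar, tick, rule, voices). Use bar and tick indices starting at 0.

bar 0: v0=C3 v1=C4 downbeat P8
bar 1: v0=D3 v1=G3 downbeat P4
bar 2: v0=E3 v1=F3 downbeat m2
bar 3: v0=D3 v1=G3 downbeat P4
bar 4: v0=B2 v1=F3 downbeat TT
bar 5: v0=A2 v1=B3 downbeat M2
bar 6: v0=B2 v1=D4 downbeat m3
bar 7: v0=C3 v1=G3 downbeat P5
bar 8: v0=B2 v1=G3 downbeat m6
bar 9: v0=C3 v1=C4 downbeat P8
  -> R4 @ bar 2 tick 0 v(0, 1): E3/F3 m2 untreated
  -> R4 @ bar 4 tick 0 v(0, 1): B2/F3 TT untreated
  -> R7 @ bar 4 tick 2 v(1,): F3->B3 leap 6st
  -> R4 @ bar 5 tick 0 v(0, 1): A2/B3 M2 untreated
  -> R4 @ bar 5 tick 2 v(0, 1): A2/D4 P4 untreated
  -> R1 @ bar 9 tick 0 v(0, 1): B2/B3 P8 -> C3/C4 P8 similar

(2, 0, R4, (0, 1))
(4, 0, R4, (0, 1))
(4, 2, R7, (1,))
(5, 0, R4, (0, 1))
(5, 2, R4, (0, 1))
(9, 0, R1, (0, 1))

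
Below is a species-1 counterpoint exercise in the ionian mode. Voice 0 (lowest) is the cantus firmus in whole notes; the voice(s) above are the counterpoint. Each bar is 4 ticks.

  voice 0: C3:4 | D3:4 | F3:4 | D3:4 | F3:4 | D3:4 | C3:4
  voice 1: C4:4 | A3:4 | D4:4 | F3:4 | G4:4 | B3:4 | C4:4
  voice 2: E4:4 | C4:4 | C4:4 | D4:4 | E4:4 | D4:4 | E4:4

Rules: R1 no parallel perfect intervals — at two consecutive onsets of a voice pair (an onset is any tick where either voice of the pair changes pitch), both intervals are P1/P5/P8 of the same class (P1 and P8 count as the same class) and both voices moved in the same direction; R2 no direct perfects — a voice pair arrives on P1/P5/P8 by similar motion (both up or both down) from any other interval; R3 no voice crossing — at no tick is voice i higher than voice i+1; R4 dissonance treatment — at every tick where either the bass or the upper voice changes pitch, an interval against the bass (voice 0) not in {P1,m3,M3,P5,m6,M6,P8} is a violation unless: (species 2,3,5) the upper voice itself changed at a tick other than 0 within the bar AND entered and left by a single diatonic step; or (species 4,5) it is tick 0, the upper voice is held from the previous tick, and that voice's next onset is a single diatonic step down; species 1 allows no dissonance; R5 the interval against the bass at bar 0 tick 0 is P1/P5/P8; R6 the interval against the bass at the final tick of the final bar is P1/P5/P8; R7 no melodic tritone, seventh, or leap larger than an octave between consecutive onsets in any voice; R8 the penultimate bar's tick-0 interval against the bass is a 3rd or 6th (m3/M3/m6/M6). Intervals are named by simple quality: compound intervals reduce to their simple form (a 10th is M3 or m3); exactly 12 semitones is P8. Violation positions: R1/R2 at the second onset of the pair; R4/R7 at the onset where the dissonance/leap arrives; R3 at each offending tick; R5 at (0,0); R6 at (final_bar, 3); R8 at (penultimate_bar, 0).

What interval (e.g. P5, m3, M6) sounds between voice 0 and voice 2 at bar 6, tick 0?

M3

voice 0=C3 voice 2=E4 -> M3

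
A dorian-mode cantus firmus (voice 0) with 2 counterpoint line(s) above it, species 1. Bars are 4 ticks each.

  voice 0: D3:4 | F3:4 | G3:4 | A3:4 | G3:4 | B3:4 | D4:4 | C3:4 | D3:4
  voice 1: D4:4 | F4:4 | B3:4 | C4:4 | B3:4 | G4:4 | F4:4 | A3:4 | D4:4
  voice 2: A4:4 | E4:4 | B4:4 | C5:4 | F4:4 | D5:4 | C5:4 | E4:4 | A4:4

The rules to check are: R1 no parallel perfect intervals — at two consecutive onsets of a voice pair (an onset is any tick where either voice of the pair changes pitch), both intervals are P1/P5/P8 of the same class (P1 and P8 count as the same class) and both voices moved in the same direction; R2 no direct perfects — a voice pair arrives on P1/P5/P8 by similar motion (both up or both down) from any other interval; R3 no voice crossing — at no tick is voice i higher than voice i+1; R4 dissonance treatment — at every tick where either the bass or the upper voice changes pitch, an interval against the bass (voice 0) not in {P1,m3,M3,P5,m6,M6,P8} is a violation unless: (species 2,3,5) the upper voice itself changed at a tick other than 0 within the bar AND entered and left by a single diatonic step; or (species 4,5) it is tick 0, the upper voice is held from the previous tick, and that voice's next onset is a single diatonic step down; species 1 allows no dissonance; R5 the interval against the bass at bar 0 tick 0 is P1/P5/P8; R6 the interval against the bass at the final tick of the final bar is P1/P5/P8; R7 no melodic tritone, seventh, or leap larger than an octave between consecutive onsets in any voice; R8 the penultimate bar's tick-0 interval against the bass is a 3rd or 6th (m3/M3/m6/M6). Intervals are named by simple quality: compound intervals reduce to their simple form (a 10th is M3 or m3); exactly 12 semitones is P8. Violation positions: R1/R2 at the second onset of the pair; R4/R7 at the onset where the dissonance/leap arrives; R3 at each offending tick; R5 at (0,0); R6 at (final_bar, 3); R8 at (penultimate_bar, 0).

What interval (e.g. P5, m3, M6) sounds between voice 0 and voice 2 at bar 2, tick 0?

voice 0=G3 voice 2=B4 -> M3

M3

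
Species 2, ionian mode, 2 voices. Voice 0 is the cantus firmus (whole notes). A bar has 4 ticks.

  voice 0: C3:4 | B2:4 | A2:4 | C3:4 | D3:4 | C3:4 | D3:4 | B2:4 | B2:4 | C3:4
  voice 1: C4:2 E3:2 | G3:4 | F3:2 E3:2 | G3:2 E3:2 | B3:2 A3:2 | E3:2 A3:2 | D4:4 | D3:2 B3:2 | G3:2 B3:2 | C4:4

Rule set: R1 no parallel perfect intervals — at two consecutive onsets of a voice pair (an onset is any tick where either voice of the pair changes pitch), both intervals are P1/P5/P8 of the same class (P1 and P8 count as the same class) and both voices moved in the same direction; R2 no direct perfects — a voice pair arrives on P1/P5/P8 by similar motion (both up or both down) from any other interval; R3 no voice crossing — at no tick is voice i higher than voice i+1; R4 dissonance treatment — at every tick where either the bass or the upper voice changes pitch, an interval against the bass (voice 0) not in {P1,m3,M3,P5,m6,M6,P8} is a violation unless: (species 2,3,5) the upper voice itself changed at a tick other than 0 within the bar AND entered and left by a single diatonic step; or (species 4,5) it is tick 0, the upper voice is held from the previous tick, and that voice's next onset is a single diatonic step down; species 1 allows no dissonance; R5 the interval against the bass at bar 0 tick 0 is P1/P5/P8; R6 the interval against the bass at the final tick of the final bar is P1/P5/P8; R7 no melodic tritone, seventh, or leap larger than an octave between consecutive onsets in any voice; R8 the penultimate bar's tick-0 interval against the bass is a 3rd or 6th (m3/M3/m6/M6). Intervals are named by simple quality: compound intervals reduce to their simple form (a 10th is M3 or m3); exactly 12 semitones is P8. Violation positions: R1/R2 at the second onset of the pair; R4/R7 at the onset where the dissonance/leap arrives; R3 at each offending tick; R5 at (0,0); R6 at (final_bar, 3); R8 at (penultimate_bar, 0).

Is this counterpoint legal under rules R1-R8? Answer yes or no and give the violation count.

No (3 violations)

bar 0: v0=C3 v1=C4 (P8)
bar 1: v0=B2 v1=G3 (m6)
bar 2: v0=A2 v1=F3 (m6)
bar 3: v0=C3 v1=G3 (P5)
bar 4: v0=D3 v1=B3 (M6)
bar 5: v0=C3 v1=E3 (M3)
bar 6: v0=D3 v1=D4 (P8)
bar 7: v0=B2 v1=D3 (m3)
bar 8: v0=B2 v1=G3 (m6)
bar 9: v0=C3 v1=C4 (P8)
  R1 @ bar3.0: A2/E3 P5 -> C3/G3 P5 similar
  R2 @ bar6.0: C3/A3 M6 -> D3/D4 P8 similar
  R1 @ bar9.0: B2/B3 P8 -> C3/C4 P8 similar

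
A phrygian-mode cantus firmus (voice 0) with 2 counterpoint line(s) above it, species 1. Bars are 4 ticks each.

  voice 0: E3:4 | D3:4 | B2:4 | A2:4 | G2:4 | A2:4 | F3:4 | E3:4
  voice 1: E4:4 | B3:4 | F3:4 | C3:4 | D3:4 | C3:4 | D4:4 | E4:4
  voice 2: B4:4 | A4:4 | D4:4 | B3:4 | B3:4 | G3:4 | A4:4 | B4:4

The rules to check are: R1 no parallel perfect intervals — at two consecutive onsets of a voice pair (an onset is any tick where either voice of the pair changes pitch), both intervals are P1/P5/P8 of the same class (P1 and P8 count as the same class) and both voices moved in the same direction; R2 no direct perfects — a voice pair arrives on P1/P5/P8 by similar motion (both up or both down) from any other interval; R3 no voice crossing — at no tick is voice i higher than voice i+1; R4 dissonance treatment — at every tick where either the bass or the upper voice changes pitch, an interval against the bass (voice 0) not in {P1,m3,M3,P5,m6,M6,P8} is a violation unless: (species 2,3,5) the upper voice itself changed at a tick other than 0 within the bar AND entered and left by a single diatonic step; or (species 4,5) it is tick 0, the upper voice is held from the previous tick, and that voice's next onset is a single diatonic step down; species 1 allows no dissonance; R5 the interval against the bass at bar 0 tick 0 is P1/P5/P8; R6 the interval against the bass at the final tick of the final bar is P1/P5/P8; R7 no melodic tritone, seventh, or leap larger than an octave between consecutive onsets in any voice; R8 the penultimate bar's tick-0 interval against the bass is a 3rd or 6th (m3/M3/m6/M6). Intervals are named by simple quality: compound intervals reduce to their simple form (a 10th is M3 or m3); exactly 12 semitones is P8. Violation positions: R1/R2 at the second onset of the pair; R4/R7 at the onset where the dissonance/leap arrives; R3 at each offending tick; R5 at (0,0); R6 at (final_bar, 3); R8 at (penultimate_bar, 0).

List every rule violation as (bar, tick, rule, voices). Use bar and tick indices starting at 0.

(1, 0, R1, (0, 2))
(2, 0, R4, (0, 1))
(2, 0, R7, (1,))
(3, 0, R4, (0, 2))
(5, 0, R2, (1, 2))
(5, 0, R4, (0, 2))
(6, 0, R1, (1, 2))
(6, 0, R7, (1,))
(6, 0, R7, (2,))
(7, 0, R1, (1, 2))

bar 0: v0=E3 v1=E4 v2=B4 downbeat P5
bar 1: v0=D3 v1=B3 v2=A4 downbeat P5
bar 2: v0=B2 v1=F3 v2=D4 downbeat m3
bar 3: v0=A2 v1=C3 v2=B3 downbeat M2
bar 4: v0=G2 v1=D3 v2=B3 downbeat M3
bar 5: v0=A2 v1=C3 v2=G3 downbeat m7
bar 6: v0=F3 v1=D4 v2=A4 downbeat M3
bar 7: v0=E3 v1=E4 v2=B4 downbeat P5
  -> R1 @ bar 1 tick 0 v(0, 2): E3/B4 P5 -> D3/A4 P5 similar
  -> R4 @ bar 2 tick 0 v(0, 1): B2/F3 TT untreated
  -> R7 @ bar 2 tick 0 v(1,): B3->F3 leap 6st
  -> R4 @ bar 3 tick 0 v(0, 2): A2/B3 M2 untreated
  -> R2 @ bar 5 tick 0 v(1, 2): D3/B3 M6 -> C3/G3 P5 similar
  -> R4 @ bar 5 tick 0 v(0, 2): A2/G3 m7 untreated
  -> R1 @ bar 6 tick 0 v(1, 2): C3/G3 P5 -> D4/A4 P5 similar
  -> R7 @ bar 6 tick 0 v(1,): C3->D4 leap 14st
  -> R7 @ bar 6 tick 0 v(2,): G3->A4 leap 14st
  -> R1 @ bar 7 tick 0 v(1, 2): D4/A4 P5 -> E4/B4 P5 similar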